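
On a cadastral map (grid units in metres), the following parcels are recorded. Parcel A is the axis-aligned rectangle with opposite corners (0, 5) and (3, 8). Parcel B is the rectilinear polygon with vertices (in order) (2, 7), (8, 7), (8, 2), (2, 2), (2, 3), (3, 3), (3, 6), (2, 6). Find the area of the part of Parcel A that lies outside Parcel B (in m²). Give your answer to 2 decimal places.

|Parcel A| = 9, |Parcel A∩Parcel B| = 1.
|Parcel A ∖ Parcel B| = |Parcel A| − |Parcel A∩Parcel B| = 9 − 1 = 8.00.

8.00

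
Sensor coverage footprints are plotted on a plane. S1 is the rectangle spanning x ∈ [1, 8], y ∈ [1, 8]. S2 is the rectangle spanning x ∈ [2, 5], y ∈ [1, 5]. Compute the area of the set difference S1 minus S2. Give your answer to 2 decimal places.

|S1∩S2|: x∈[2,5], y∈[1,5] → 3·4 = 12.
|S1| = 49.
|S1 ∖ S2| = |S1| − |S1∩S2| = 49 − 12 = 37.00.

37.00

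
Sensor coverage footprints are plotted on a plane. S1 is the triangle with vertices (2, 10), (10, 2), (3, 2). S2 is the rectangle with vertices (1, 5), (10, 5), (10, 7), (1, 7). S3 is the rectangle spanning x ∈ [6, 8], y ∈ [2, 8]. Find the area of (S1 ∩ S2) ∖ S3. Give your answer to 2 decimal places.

|S1 ∩ S2| = 7.
|(S1 ∩ S2) ∩ S3| = 0.5.
|(S1 ∩ S2) ∖ S3| = 7 − 0.5 = 6.50.

6.50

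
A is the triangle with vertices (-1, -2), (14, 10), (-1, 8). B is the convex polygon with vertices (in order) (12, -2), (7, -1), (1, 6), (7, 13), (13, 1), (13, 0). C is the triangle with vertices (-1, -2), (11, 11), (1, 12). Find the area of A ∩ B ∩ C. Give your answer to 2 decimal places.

24.33

The intersection is the polygon with vertices (1,6), (3.193,8.559), (8.844,9.312), (9.054,8.892), (3.593,2.975).
By the shoelace formula its area is 24.33.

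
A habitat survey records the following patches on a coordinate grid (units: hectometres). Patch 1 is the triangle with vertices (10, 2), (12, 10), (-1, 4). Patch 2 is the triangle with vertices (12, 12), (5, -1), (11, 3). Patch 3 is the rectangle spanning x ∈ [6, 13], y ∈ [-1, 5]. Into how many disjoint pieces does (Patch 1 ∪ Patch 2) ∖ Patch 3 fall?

(Patch 1 ∪ Patch 2) ∖ Patch 3 splits into 2 disjoint pieces (area 0.5952, area 36.3312).

2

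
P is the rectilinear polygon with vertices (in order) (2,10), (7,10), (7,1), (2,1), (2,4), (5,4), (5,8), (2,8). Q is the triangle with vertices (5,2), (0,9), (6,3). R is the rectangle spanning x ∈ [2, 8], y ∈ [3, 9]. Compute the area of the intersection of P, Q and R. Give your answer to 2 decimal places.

The intersection is the polygon with vertices (6,3), (4.286,3), (3.571,4), (5,4).
By the shoelace formula its area is 1.57.

1.57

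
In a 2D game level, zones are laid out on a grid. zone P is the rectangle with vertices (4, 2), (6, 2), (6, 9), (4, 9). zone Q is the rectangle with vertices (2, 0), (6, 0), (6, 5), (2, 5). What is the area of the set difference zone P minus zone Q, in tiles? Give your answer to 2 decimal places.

|zone P∩zone Q|: x∈[4,6], y∈[2,5] → 2·3 = 6.
|zone P| = 14.
|zone P ∖ zone Q| = |zone P| − |zone P∩zone Q| = 14 − 6 = 8.00.

8.00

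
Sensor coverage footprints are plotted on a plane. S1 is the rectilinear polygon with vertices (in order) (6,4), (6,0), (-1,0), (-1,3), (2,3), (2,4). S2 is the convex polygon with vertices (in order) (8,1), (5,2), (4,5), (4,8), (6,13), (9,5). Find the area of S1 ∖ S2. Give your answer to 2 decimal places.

|S1| = 25, |S1∩S2| = 2.8333.
|S1 ∖ S2| = |S1| − |S1∩S2| = 25 − 2.8333 = 22.17.

22.17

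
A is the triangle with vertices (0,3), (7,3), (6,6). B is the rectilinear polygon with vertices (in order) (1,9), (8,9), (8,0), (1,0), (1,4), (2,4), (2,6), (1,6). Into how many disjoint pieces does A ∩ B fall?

1

A ∩ B is a single connected region.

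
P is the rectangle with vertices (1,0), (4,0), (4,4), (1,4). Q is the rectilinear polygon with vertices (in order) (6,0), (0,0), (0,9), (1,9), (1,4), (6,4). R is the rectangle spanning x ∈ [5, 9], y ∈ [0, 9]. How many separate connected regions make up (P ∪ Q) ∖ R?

(P ∪ Q) ∖ R is a single connected region.

1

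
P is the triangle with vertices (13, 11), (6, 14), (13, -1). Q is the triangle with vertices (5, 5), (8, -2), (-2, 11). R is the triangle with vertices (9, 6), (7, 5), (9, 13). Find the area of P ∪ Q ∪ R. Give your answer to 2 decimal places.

By inclusion–exclusion:
Individual areas: |P| = 42, |Q| = 15.5, |R| = 7.
|P∩Q| = 0.
|P∩R| = 2.3895.
|Q∩R| = 0.
|P∩Q∩R| = 0.
|P ∪ Q ∪ R| = 64.5 − 2.3895 + 0 = 62.11.

62.11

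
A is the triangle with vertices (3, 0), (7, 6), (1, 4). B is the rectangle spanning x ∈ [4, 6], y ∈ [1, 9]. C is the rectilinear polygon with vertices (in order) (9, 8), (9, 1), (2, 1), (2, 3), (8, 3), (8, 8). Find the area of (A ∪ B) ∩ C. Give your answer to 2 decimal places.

The region (A ∪ B) ∩ C is the polygon with vertices (2,2), (2,3), (6,3), (6,1), (4,1), (4,1.5), (3.667,1), (2.5,1).
By the shoelace formula its area is 7.67.

7.67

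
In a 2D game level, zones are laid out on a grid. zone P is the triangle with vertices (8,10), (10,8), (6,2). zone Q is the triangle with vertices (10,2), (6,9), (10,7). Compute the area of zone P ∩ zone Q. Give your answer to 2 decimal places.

The intersection is the polygon with vertices (8.154,5.231), (7.217,6.87), (7.556,8.222), (9.5,7.25).
By the shoelace formula its area is 3.53.

3.53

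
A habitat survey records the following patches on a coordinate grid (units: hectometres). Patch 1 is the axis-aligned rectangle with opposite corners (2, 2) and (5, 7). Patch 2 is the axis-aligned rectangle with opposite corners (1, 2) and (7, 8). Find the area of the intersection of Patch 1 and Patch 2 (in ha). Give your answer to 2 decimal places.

|Patch 1∩Patch 2|: x∈[2,5], y∈[2,7] → 3·5 = 15.

15.00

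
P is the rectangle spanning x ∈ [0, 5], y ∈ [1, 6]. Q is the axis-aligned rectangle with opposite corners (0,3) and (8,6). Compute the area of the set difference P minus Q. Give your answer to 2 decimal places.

10.00

|P∩Q|: x∈[0,5], y∈[3,6] → 5·3 = 15.
|P| = 25.
|P ∖ Q| = |P| − |P∩Q| = 25 − 15 = 10.00.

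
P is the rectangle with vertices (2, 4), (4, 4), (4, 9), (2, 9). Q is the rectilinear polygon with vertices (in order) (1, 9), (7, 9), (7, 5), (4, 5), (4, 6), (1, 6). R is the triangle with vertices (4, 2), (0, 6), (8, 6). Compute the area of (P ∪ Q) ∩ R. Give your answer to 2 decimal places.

|P ∪ Q| = 25.
|(P ∪ Q) ∩ R| = 7.00.

7.00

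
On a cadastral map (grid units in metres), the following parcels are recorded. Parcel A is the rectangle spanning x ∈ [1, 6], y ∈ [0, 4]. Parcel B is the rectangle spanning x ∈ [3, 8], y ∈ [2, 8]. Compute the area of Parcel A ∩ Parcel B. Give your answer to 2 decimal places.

|Parcel A∩Parcel B|: x∈[3,6], y∈[2,4] → 3·2 = 6.

6.00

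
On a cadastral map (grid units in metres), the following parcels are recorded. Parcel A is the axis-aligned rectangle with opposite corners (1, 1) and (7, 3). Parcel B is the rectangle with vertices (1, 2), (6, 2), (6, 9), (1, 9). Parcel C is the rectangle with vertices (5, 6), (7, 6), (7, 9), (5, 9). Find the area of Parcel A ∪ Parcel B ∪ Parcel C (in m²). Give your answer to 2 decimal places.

45.00

By inclusion–exclusion:
Individual areas: |Parcel A| = 12, |Parcel B| = 35, |Parcel C| = 6.
|Parcel A∩Parcel B|: x∈[1,6], y∈[2,3] → 5·1 = 5.
|Parcel A∩Parcel C| = 0 (no overlap).
|Parcel B∩Parcel C|: x∈[5,6], y∈[6,9] → 1·3 = 3.
|Parcel A∩Parcel B∩Parcel C| = 0.
|Parcel A ∪ Parcel B ∪ Parcel C| = 53 − 8 + 0 = 45.00.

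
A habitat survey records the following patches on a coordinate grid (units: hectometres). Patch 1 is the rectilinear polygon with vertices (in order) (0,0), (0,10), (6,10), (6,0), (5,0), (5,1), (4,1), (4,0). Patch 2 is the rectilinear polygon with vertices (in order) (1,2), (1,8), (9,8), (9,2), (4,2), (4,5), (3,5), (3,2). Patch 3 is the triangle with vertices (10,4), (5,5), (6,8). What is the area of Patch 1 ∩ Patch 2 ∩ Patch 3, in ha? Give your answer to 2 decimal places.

The intersection is the polygon with vertices (6,4.8), (5,5), (6,8).
By the shoelace formula its area is 1.60.

1.60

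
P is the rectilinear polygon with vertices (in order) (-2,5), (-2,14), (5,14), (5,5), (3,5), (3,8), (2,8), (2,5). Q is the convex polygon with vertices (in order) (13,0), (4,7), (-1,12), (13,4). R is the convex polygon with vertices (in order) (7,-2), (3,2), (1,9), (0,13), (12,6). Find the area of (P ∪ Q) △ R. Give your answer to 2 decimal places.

92.01

|P ∪ Q| = 85.3968.
|(P ∪ Q) ∩ R| = 37.6936.
|(P ∪ Q) △ R| = 85.3968 + 82 − 75.3871 = 92.01.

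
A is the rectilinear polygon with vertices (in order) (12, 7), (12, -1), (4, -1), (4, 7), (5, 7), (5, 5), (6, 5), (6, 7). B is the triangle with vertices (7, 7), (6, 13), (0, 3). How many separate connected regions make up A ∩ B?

A ∩ B splits into 2 disjoint pieces (area 1.4286, area 0.2857).

2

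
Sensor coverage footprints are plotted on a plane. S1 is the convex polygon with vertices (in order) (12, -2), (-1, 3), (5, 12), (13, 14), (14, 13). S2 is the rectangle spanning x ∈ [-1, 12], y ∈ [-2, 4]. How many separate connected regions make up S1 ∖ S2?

1

S1 ∖ S2 is a single connected region.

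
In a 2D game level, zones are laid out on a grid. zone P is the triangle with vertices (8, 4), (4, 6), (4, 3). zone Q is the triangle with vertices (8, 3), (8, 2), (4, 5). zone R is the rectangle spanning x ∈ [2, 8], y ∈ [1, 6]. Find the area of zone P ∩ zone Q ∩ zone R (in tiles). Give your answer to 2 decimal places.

The intersection is the polygon with vertices (4,5), (6.667,3.667), (6,3.5).
By the shoelace formula its area is 0.67.

0.67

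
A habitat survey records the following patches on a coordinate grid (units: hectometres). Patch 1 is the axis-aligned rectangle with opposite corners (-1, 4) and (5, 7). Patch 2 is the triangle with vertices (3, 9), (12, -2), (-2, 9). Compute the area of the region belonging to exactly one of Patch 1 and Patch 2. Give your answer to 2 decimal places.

30.39

|Patch 1| = 18, |Patch 2| = 27.5, |Patch 1∩Patch 2| = 7.5556.
|Patch 1 △ Patch 2| = |Patch 1| + |Patch 2| − 2·|Patch 1∩Patch 2| = 18 + 27.5 − 15.1111 = 30.39.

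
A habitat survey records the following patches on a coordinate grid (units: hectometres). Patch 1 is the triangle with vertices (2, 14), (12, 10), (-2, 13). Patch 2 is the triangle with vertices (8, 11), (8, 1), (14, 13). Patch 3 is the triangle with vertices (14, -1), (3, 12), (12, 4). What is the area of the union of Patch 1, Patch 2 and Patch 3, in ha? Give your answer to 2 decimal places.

By inclusion–exclusion:
Individual areas: |Patch 1| = 13, |Patch 2| = 30, |Patch 3| = 14.5.
|Patch 1∩Patch 2| = 1.2403.
|Patch 1∩Patch 3| = 0.0011.
|Patch 2∩Patch 3| = 3.3653.
|Patch 1∩Patch 2∩Patch 3| = 0.
|Patch 1 ∪ Patch 2 ∪ Patch 3| = 57.5 − 4.6067 + 0 = 52.89.

52.89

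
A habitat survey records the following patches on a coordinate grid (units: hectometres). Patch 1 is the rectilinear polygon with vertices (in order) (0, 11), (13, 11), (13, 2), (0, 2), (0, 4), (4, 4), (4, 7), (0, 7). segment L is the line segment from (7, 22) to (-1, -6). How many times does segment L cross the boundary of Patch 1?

The segment meets the boundary at (1.286,2), (1.857,4), (2.714,7), (3.857,11).

4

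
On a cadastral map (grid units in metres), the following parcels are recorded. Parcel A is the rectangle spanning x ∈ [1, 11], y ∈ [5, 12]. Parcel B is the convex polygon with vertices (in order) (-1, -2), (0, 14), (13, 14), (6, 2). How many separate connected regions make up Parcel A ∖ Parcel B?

Parcel A ∖ Parcel B is a single connected region.

1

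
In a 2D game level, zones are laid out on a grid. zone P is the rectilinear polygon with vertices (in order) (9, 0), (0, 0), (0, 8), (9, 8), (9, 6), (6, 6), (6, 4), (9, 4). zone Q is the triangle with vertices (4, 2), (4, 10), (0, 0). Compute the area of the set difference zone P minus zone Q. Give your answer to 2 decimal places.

|zone P| = 66, |zone P∩zone Q| = 15.2.
|zone P ∖ zone Q| = |zone P| − |zone P∩zone Q| = 66 − 15.2 = 50.80.

50.80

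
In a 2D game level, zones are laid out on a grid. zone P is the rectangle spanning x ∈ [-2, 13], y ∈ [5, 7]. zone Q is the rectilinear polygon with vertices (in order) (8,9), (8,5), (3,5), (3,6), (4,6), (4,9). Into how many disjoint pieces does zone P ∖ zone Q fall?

2

zone P ∖ zone Q splits into 2 disjoint pieces (area 10, area 11).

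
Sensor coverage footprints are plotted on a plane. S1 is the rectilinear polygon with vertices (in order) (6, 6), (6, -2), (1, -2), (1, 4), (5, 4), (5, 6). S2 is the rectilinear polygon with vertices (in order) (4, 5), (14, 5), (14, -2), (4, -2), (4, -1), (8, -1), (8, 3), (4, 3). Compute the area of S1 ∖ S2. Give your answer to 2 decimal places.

27.00

|S1| = 32, |S1∩S2| = 5.
|S1 ∖ S2| = |S1| − |S1∩S2| = 32 − 5 = 27.00.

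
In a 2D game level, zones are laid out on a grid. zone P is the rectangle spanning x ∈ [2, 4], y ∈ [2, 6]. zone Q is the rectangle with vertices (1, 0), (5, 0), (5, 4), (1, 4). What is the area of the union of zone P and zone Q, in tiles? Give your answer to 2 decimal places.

20.00

By inclusion–exclusion:
Individual areas: |zone P| = 8, |zone Q| = 16.
|zone P∩zone Q|: x∈[2,4], y∈[2,4] → 2·2 = 4.
|zone P ∪ zone Q| = 24 − 4 = 20.00.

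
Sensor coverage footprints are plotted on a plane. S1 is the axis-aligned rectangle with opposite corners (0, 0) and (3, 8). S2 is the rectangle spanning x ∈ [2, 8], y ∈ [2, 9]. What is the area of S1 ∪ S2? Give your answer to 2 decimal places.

By inclusion–exclusion:
Individual areas: |S1| = 24, |S2| = 42.
|S1∩S2|: x∈[2,3], y∈[2,8] → 1·6 = 6.
|S1 ∪ S2| = 66 − 6 = 60.00.

60.00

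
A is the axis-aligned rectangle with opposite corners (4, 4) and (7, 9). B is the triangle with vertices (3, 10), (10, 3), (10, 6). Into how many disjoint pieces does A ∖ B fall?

A ∖ B splits into 2 disjoint pieces (area 10.5, area 1.4464).

2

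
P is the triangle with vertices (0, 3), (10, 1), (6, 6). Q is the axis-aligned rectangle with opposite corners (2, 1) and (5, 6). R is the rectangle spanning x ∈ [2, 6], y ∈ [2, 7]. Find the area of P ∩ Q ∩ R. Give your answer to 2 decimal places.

The intersection is the polygon with vertices (2,4), (5,5.5), (5,2), (2,2.6).
By the shoelace formula its area is 7.35.

7.35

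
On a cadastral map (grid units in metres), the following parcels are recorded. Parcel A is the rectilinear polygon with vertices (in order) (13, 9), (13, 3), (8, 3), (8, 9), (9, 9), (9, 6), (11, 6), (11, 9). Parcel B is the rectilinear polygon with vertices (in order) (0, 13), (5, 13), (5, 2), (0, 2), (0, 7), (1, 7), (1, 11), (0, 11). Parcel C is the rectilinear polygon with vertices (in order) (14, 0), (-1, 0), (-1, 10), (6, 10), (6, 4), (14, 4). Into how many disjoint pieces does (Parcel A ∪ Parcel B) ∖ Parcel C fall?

2

(Parcel A ∪ Parcel B) ∖ Parcel C splits into 2 disjoint pieces (area 19, area 14).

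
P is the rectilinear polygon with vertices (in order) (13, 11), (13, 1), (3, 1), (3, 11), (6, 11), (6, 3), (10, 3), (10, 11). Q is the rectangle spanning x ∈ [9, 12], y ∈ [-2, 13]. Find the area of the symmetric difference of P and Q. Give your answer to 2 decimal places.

69.00

|P| = 68, |Q| = 45, |P∩Q| = 22.
|P △ Q| = |P| + |Q| − 2·|P∩Q| = 68 + 45 − 44 = 69.00.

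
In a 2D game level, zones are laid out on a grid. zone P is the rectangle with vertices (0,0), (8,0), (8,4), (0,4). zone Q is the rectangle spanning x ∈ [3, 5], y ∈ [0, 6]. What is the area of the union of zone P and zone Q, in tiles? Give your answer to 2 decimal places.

By inclusion–exclusion:
Individual areas: |zone P| = 32, |zone Q| = 12.
|zone P∩zone Q|: x∈[3,5], y∈[0,4] → 2·4 = 8.
|zone P ∪ zone Q| = 44 − 8 = 36.00.

36.00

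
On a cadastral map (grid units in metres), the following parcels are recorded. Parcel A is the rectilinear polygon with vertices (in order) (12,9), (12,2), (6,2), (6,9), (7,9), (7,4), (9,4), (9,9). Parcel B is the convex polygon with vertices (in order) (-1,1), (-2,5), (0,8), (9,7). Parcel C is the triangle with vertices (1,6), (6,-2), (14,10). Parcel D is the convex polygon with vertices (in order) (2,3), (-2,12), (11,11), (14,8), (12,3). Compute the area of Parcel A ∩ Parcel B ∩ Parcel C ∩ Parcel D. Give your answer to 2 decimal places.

1.78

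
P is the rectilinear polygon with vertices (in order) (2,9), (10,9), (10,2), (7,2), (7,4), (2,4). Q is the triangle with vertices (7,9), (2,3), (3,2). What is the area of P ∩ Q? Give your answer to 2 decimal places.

3.27

The intersection is the polygon with vertices (2.833,4), (7,9), (4.143,4).
By the shoelace formula its area is 3.27.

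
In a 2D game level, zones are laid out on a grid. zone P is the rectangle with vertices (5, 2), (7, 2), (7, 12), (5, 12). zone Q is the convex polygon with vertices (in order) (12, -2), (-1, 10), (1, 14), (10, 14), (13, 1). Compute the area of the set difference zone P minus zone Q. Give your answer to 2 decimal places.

|zone P| = 20, |zone P∩zone Q| = 16.9231.
|zone P ∖ zone Q| = |zone P| − |zone P∩zone Q| = 20 − 16.9231 = 3.08.

3.08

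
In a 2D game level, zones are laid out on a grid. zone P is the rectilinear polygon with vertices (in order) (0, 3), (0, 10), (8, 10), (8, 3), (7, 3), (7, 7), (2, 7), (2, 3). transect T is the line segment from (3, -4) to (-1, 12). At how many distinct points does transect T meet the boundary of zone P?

The segment meets the boundary at (0,8), (1.25,3).

2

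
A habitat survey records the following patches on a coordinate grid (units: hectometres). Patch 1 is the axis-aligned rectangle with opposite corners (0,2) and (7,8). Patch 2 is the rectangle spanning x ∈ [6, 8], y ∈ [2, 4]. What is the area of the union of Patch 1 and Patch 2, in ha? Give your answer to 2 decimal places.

44.00

By inclusion–exclusion:
Individual areas: |Patch 1| = 42, |Patch 2| = 4.
|Patch 1∩Patch 2|: x∈[6,7], y∈[2,4] → 1·2 = 2.
|Patch 1 ∪ Patch 2| = 46 − 2 = 44.00.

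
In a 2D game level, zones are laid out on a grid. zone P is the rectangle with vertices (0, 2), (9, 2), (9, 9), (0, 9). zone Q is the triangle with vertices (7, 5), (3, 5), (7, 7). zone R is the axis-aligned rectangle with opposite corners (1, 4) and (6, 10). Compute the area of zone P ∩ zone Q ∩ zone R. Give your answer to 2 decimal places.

2.25

The intersection is the polygon with vertices (6,6.5), (6,5), (3,5).
By the shoelace formula its area is 2.25.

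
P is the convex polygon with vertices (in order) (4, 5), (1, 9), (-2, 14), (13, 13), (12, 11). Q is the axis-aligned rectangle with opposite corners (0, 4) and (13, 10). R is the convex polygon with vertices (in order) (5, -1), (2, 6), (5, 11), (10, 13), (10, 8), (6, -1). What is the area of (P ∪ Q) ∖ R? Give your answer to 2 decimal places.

|P ∪ Q| = 123.0333.
|(P ∪ Q) ∩ R| = 49.0873.
|(P ∪ Q) ∖ R| = 123.0333 − 49.0873 = 73.95.

73.95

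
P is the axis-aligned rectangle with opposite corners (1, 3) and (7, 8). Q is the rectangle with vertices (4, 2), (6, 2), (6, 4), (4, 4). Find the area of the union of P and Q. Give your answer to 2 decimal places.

32.00

By inclusion–exclusion:
Individual areas: |P| = 30, |Q| = 4.
|P∩Q|: x∈[4,6], y∈[3,4] → 2·1 = 2.
|P ∪ Q| = 34 − 2 = 32.00.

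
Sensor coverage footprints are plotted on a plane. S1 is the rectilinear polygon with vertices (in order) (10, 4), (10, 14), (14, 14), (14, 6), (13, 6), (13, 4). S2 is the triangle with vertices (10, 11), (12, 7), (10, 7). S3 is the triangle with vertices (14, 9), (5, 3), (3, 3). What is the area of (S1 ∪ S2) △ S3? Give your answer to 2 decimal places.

42.06

|S1 ∪ S2| = 38.
|(S1 ∪ S2) ∩ S3| = 0.9697.
|(S1 ∪ S2) △ S3| = 38 + 6 − 1.9394 = 42.06.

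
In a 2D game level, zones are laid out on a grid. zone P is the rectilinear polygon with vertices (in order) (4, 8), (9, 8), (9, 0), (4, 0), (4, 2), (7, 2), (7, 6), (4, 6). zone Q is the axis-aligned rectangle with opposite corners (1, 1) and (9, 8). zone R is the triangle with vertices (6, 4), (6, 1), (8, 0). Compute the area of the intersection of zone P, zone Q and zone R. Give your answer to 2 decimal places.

1.25

The intersection is the polygon with vertices (6,1), (6,2), (7,2), (7.5,1).
By the shoelace formula its area is 1.25.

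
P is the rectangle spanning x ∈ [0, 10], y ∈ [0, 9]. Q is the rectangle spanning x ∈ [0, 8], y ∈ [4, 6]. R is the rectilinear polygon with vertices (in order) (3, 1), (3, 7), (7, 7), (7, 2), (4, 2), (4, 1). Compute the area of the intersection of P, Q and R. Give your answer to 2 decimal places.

The intersection is the polygon with vertices (7,6), (7,4), (3,4), (3,6).
By the shoelace formula its area is 8.00.

8.00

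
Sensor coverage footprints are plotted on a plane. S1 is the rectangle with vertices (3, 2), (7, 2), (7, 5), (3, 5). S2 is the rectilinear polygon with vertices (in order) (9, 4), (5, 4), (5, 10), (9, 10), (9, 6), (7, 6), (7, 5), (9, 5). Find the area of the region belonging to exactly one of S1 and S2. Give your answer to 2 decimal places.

|S1| = 12, |S2| = 22, |S1∩S2| = 2.
|S1 △ S2| = |S1| + |S2| − 2·|S1∩S2| = 12 + 22 − 4 = 30.00.

30.00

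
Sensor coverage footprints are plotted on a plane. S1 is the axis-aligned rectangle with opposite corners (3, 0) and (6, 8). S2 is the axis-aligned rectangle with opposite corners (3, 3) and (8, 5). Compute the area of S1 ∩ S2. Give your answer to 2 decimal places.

6.00

|S1∩S2|: x∈[3,6], y∈[3,5] → 3·2 = 6.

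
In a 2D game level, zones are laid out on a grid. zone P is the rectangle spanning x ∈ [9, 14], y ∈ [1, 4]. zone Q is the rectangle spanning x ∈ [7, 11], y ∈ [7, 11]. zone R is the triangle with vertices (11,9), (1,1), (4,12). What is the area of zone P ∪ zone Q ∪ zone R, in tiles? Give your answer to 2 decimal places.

65.07

By inclusion–exclusion:
Individual areas: |zone P| = 15, |zone Q| = 16, |zone R| = 43.
|zone P∩zone Q| = 0 (no overlap).
|zone P∩zone R| = 0.
|zone Q∩zone R| = 8.9286.
|zone P∩zone Q∩zone R| = 0.
|zone P ∪ zone Q ∪ zone R| = 74 − 8.9286 + 0 = 65.07.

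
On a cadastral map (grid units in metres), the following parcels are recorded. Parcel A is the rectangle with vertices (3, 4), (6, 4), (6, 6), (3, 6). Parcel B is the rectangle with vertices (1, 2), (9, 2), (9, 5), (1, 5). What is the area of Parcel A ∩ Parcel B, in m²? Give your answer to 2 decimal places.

3.00

|Parcel A∩Parcel B|: x∈[3,6], y∈[4,5] → 3·1 = 3.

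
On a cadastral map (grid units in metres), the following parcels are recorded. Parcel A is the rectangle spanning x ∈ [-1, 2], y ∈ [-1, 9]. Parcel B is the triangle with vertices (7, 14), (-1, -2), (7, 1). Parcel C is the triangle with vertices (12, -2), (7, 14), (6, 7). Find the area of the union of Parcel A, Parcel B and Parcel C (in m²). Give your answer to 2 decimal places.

By inclusion–exclusion:
Individual areas: |Parcel A| = 30, |Parcel B| = 52, |Parcel C| = 25.5.
|Parcel A∩Parcel B| = 6.2292.
|Parcel A∩Parcel C| = 0.
|Parcel B∩Parcel C| = 4.25.
|Parcel A∩Parcel B∩Parcel C| = 0.
|Parcel A ∪ Parcel B ∪ Parcel C| = 107.5 − 10.4792 + 0 = 97.02.

97.02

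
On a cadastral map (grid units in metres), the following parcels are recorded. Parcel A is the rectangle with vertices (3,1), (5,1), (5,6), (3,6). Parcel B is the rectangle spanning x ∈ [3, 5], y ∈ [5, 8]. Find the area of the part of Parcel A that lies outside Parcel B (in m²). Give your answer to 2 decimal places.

8.00

|Parcel A∩Parcel B|: x∈[3,5], y∈[5,6] → 2·1 = 2.
|Parcel A| = 10.
|Parcel A ∖ Parcel B| = |Parcel A| − |Parcel A∩Parcel B| = 10 − 2 = 8.00.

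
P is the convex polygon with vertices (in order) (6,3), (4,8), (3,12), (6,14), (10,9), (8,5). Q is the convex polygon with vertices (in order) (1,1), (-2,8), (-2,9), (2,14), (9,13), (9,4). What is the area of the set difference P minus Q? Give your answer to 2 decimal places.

1.97

|P| = 42, |P∩Q| = 40.0259.
|P ∖ Q| = |P| − |P∩Q| = 42 − 40.0259 = 1.97.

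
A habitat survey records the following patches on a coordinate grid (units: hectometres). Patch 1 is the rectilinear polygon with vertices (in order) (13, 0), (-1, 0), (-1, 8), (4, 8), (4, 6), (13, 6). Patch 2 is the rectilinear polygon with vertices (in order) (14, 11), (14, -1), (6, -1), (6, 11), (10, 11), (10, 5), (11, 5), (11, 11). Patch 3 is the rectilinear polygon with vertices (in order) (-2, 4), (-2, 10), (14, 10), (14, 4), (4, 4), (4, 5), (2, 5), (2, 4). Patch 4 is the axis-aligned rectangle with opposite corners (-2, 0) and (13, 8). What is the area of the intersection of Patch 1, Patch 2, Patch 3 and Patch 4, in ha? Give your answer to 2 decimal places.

The intersection is the polygon with vertices (10,6), (10,5), (11,5), (11,6), (13,6), (13,4), (6,4), (6,6).
By the shoelace formula its area is 13.00.

13.00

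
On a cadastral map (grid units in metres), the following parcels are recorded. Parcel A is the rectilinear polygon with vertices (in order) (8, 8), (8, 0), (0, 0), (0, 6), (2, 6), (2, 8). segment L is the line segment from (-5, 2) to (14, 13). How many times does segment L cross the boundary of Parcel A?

4

The segment meets the boundary at (5.364,8), (2,6.053), (1.909,6), (0,4.895).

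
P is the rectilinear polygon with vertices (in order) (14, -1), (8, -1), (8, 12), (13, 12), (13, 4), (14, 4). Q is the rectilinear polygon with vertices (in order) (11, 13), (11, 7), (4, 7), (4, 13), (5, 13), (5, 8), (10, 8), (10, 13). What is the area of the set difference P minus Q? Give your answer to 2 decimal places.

63.00

|P| = 70, |P∩Q| = 7.
|P ∖ Q| = |P| − |P∩Q| = 70 − 7 = 63.00.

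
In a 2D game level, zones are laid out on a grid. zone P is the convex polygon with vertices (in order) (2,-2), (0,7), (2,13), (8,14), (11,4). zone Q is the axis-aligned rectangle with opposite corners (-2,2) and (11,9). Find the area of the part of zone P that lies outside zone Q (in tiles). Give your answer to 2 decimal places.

|zone P| = 114, |zone P∩zone Q| = 66.8056.
|zone P ∖ zone Q| = |zone P| − |zone P∩zone Q| = 114 − 66.8056 = 47.19.

47.19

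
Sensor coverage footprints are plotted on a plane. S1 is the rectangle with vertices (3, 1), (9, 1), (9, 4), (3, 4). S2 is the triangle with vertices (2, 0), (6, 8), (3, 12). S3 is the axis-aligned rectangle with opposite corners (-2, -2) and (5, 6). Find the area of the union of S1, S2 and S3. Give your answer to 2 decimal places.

80.50

By inclusion–exclusion:
Individual areas: |S1| = 18, |S2| = 20, |S3| = 56.
|S1∩S2| = 1.
|S1∩S3|: x∈[3,5], y∈[1,4] → 2·3 = 6.
|S2∩S3| = 7.5.
|S1∩S2∩S3| = 1.
|S1 ∪ S2 ∪ S3| = 94 − 14.5 + 1 = 80.50.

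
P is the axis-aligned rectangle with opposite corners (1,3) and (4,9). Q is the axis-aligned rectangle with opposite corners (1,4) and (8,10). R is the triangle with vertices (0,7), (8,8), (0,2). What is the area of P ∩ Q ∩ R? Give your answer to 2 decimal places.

The intersection is the polygon with vertices (4,5), (2.667,4), (1,4), (1,7.125), (4,7.5).
By the shoelace formula its area is 9.27.

9.27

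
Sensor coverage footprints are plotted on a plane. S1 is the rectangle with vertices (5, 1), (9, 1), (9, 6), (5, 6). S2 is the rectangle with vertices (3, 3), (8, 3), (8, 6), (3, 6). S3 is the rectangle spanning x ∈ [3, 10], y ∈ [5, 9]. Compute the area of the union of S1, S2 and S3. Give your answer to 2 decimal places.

By inclusion–exclusion:
Individual areas: |S1| = 20, |S2| = 15, |S3| = 28.
|S1∩S2|: x∈[5,8], y∈[3,6] → 3·3 = 9.
|S1∩S3|: x∈[5,9], y∈[5,6] → 4·1 = 4.
|S2∩S3|: x∈[3,8], y∈[5,6] → 5·1 = 5.
|S1∩S2∩S3| = 3.
|S1 ∪ S2 ∪ S3| = 63 − 18 + 3 = 48.00.

48.00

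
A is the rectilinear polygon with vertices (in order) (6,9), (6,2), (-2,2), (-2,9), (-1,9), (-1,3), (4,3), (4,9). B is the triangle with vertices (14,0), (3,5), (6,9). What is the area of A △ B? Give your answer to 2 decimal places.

|A| = 26, |B| = 29.5, |A∩B| = 7.1515.
|A △ B| = |A| + |B| − 2·|A∩B| = 26 + 29.5 − 14.303 = 41.20.

41.20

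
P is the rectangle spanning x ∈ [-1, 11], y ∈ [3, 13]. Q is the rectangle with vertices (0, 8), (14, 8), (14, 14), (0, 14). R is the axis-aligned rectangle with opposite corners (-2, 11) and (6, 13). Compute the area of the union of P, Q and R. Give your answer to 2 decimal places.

By inclusion–exclusion:
Individual areas: |P| = 120, |Q| = 84, |R| = 16.
|P∩Q|: x∈[0,11], y∈[8,13] → 11·5 = 55.
|P∩R|: x∈[-1,6], y∈[11,13] → 7·2 = 14.
|Q∩R|: x∈[0,6], y∈[11,13] → 6·2 = 12.
|P∩Q∩R| = 12.
|P ∪ Q ∪ R| = 220 − 81 + 12 = 151.00.

151.00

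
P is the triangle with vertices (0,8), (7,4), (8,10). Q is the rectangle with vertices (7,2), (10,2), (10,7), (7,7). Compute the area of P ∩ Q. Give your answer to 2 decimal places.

0.75

The intersection is the polygon with vertices (7,4), (7,7), (7.5,7).
By the shoelace formula its area is 0.75.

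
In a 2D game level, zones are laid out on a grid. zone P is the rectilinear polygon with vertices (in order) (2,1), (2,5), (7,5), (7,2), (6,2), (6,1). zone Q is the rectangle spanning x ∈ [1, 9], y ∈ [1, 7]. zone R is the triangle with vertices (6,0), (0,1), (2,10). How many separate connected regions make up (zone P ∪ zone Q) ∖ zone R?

(zone P ∪ zone Q) ∖ zone R splits into 2 disjoint pieces (area 0.25, area 27.6).

2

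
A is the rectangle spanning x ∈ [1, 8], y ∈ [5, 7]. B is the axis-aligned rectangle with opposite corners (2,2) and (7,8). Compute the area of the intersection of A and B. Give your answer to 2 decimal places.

|A∩B|: x∈[2,7], y∈[5,7] → 5·2 = 10.

10.00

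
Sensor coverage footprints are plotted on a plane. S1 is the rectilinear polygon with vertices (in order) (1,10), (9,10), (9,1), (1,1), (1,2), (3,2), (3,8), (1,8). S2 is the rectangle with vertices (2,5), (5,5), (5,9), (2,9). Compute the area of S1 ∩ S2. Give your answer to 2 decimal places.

The intersection is the polygon with vertices (3,8), (2,8), (2,9), (5,9), (5,5), (3,5).
By the shoelace formula its area is 9.00.

9.00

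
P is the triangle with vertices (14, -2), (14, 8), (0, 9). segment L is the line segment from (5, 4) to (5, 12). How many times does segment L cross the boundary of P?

2

The segment meets the boundary at (5,8.643), (5,5.071).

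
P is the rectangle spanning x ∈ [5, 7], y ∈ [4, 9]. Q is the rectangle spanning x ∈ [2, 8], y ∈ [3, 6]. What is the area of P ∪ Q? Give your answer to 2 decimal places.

24.00

By inclusion–exclusion:
Individual areas: |P| = 10, |Q| = 18.
|P∩Q|: x∈[5,7], y∈[4,6] → 2·2 = 4.
|P ∪ Q| = 28 − 4 = 24.00.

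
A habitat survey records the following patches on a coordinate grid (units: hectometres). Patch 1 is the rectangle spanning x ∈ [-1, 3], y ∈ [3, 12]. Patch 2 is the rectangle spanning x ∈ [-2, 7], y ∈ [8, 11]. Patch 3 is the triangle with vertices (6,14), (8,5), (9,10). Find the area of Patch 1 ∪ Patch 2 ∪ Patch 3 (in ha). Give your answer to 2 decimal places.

By inclusion–exclusion:
Individual areas: |Patch 1| = 36, |Patch 2| = 27, |Patch 3| = 9.5.
|Patch 1∩Patch 2|: x∈[-1,3], y∈[8,11] → 4·3 = 12.
|Patch 1∩Patch 3| = 0.
|Patch 2∩Patch 3| = 0.25.
|Patch 1∩Patch 2∩Patch 3| = 0.
|Patch 1 ∪ Patch 2 ∪ Patch 3| = 72.5 − 12.25 + 0 = 60.25.

60.25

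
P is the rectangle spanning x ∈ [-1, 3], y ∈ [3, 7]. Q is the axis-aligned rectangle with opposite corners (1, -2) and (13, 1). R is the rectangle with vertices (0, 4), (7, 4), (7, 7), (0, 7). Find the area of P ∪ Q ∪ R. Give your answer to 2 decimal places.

64.00

By inclusion–exclusion:
Individual areas: |P| = 16, |Q| = 36, |R| = 21.
|P∩Q| = 0 (no overlap).
|P∩R|: x∈[0,3], y∈[4,7] → 3·3 = 9.
|Q∩R| = 0 (no overlap).
|P∩Q∩R| = 0.
|P ∪ Q ∪ R| = 73 − 9 + 0 = 64.00.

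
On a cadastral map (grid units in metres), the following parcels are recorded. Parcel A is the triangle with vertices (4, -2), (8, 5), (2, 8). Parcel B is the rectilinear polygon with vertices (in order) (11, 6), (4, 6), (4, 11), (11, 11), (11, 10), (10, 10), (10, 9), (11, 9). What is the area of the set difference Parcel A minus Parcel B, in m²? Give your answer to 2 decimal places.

26.00

|Parcel A| = 27, |Parcel A∩Parcel B| = 1.
|Parcel A ∖ Parcel B| = |Parcel A| − |Parcel A∩Parcel B| = 27 − 1 = 26.00.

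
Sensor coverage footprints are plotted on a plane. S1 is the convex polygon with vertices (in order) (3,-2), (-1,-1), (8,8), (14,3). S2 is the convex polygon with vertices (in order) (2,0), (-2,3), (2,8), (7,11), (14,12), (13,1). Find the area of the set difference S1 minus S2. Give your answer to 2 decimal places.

|S1| = 65, |S1∩S2| = 52.1681.
|S1 ∖ S2| = |S1| − |S1∩S2| = 65 − 52.1681 = 12.83.

12.83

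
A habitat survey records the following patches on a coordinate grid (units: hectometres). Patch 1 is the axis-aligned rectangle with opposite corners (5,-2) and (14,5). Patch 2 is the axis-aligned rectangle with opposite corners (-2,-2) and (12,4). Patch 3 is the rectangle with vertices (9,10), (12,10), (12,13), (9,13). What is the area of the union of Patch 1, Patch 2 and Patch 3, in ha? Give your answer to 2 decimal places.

By inclusion–exclusion:
Individual areas: |Patch 1| = 63, |Patch 2| = 84, |Patch 3| = 9.
|Patch 1∩Patch 2|: x∈[5,12], y∈[-2,4] → 7·6 = 42.
|Patch 1∩Patch 3| = 0 (no overlap).
|Patch 2∩Patch 3| = 0 (no overlap).
|Patch 1∩Patch 2∩Patch 3| = 0.
|Patch 1 ∪ Patch 2 ∪ Patch 3| = 156 − 42 + 0 = 114.00.

114.00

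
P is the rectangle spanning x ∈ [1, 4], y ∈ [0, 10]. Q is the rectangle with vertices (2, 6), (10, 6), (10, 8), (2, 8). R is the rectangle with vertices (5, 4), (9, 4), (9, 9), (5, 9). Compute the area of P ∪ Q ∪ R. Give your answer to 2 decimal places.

54.00

By inclusion–exclusion:
Individual areas: |P| = 30, |Q| = 16, |R| = 20.
|P∩Q|: x∈[2,4], y∈[6,8] → 2·2 = 4.
|P∩R| = 0 (no overlap).
|Q∩R|: x∈[5,9], y∈[6,8] → 4·2 = 8.
|P∩Q∩R| = 0.
|P ∪ Q ∪ R| = 66 − 12 + 0 = 54.00.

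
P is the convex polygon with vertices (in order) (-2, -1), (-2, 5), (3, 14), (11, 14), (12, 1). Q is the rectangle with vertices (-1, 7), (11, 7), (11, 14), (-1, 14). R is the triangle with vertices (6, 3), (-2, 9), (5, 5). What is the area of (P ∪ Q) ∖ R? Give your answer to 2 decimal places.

176.48

|P ∪ Q| = 181.3889.
|(P ∪ Q) ∩ R| = 4.9107.
|(P ∪ Q) ∖ R| = 181.3889 − 4.9107 = 176.48.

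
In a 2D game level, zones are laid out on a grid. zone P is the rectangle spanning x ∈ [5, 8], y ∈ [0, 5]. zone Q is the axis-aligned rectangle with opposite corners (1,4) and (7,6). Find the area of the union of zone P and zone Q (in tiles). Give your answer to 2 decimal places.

25.00

By inclusion–exclusion:
Individual areas: |zone P| = 15, |zone Q| = 12.
|zone P∩zone Q|: x∈[5,7], y∈[4,5] → 2·1 = 2.
|zone P ∪ zone Q| = 27 − 2 = 25.00.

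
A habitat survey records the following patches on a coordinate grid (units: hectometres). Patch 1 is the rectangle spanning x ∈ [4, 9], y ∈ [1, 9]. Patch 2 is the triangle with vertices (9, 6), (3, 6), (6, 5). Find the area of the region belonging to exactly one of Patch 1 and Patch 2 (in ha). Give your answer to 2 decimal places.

|Patch 1| = 40, |Patch 2| = 3, |Patch 1∩Patch 2| = 2.8333.
|Patch 1 △ Patch 2| = |Patch 1| + |Patch 2| − 2·|Patch 1∩Patch 2| = 40 + 3 − 5.6667 = 37.33.

37.33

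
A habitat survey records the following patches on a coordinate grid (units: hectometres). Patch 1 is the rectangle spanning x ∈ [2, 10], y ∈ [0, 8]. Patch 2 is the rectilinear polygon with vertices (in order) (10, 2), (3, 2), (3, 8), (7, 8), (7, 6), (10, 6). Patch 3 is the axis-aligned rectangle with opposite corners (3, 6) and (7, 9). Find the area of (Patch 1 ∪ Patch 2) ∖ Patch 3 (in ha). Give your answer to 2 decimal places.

|Patch 1 ∪ Patch 2| = 64.
|(Patch 1 ∪ Patch 2) ∩ Patch 3| = 8.
|(Patch 1 ∪ Patch 2) ∖ Patch 3| = 64 − 8 = 56.00.

56.00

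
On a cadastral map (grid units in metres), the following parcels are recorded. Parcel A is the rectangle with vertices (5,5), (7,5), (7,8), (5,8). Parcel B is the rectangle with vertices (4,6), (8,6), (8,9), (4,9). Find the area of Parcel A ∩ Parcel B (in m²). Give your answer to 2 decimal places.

|Parcel A∩Parcel B|: x∈[5,7], y∈[6,8] → 2·2 = 4.

4.00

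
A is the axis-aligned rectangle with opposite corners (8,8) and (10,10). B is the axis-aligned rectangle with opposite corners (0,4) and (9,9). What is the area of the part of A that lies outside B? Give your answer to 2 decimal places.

3.00

|A∩B|: x∈[8,9], y∈[8,9] → 1·1 = 1.
|A| = 4.
|A ∖ B| = |A| − |A∩B| = 4 − 1 = 3.00.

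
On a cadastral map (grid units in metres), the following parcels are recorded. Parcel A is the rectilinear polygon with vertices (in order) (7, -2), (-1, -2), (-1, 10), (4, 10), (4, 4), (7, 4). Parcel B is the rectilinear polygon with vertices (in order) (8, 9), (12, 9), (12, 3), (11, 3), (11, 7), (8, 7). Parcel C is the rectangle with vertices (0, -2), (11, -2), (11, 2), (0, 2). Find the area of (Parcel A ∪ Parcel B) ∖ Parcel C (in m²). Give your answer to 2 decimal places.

|Parcel A ∪ Parcel B| = 90.
|(Parcel A ∪ Parcel B) ∩ Parcel C| = 28.
|(Parcel A ∪ Parcel B) ∖ Parcel C| = 90 − 28 = 62.00.

62.00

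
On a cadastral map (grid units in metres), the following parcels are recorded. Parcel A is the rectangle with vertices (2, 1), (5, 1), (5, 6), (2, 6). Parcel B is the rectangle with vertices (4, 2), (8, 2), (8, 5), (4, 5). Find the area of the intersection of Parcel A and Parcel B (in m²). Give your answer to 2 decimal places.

|Parcel A∩Parcel B|: x∈[4,5], y∈[2,5] → 1·3 = 3.

3.00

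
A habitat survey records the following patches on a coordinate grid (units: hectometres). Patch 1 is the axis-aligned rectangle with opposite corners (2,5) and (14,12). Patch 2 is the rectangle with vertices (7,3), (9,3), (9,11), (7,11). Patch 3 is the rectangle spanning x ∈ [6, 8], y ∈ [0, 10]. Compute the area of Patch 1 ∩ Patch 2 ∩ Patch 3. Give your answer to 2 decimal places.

The intersection is the polygon with vertices (7,10), (8,10), (8,5), (7,5).
By the shoelace formula its area is 5.00.

5.00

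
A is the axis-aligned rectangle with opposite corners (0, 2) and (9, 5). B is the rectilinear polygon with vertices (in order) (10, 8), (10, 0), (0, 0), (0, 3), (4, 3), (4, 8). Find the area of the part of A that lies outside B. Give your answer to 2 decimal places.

8.00

|A| = 27, |A∩B| = 19.
|A ∖ B| = |A| − |A∩B| = 27 − 19 = 8.00.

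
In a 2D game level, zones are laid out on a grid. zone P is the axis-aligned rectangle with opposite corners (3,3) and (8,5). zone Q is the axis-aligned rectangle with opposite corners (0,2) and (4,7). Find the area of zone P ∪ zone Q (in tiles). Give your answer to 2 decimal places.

By inclusion–exclusion:
Individual areas: |zone P| = 10, |zone Q| = 20.
|zone P∩zone Q|: x∈[3,4], y∈[3,5] → 1·2 = 2.
|zone P ∪ zone Q| = 30 − 2 = 28.00.

28.00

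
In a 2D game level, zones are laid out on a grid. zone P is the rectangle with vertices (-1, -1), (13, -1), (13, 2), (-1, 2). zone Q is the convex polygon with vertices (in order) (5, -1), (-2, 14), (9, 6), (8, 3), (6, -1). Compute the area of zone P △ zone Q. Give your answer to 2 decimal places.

86.30

|zone P| = 42, |zone Q| = 59, |zone P∩zone Q| = 7.35.
|zone P △ zone Q| = |zone P| + |zone Q| − 2·|zone P∩zone Q| = 42 + 59 − 14.7 = 86.30.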